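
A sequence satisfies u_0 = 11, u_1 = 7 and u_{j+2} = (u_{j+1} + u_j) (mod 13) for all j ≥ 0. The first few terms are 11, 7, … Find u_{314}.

7

We have u_0 = 11,  u_1 = 7,  u_2 = 5,  u_3 = 12,  u_4 = 4,  u_5 = 3,  u_6 = 7,  u_7 = 10,  u_8 = 4,  u_9 = 1,  u_{10} = 5,  u_{11} = 6,  u_{12} = 11,  u_{13} = 4,  u_{14} = 2,  u_{15} = 6,  u_{16} = 8,  u_{17} = 1,  u_{18} = 9,  u_{19} = 10,  u_{20} = 6,  u_{21} = 3,  u_{22} = 9,  u_{23} = 12,  u_{24} = 8,  u_{25} = 7,  u_{26} = 2,  u_{27} = 9,  u_{28} = 11,  u_{29} = 7.
The sequence repeats with period 28.
So u_{314} = u_{0 + ((314-0) mod 28)} = u_6 = 7.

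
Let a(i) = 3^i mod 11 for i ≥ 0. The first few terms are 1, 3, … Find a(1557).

9

a(0) = 1,  a(1) = 3,  a(2) = 9,  a(3) = 5,  a(4) = 4,  a(5) = 1.
Since a(5) = a(0) = 1, the sequence is periodic with period 5.
So a(1557) = a(0 + ((1557-0) mod 5)) = a(2) = 9.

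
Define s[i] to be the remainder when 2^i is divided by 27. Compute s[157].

Computing terms: s[0] = 1, s[1] = 2, s[2] = 4, s[3] = 8, s[4] = 16, s[5] = 5, s[6] = 10, s[7] = 20, s[8] = 13, s[9] = 26, s[10] = 25, s[11] = 23, s[12] = 19, s[13] = 11, s[14] = 22, s[15] = 17, s[16] = 7, s[17] = 14, s[18] = 1.
The sequence repeats with period 18.
(157 - 0) mod 18 = 13, so s[157] = s[13] = 11.

11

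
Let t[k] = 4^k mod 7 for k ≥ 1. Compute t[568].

Listing terms: t[1] = 4, t[2] = 2, t[3] = 1, t[4] = 4.
The sequence repeats with period 3.
So t[568] = t[1 + ((568-1) mod 3)] = t[1] = 4.

4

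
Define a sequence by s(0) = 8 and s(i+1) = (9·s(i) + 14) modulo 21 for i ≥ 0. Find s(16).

Listing terms: s(0) = 8,  s(1) = 2,  s(2) = 11,  s(3) = 8.
Since s(3) = s(0) = 8, the sequence is periodic with period 3.
(16 - 0) mod 3 = 1, so s(16) = s(1) = 2.

2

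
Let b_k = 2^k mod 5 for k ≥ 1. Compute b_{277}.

2

We have b_1 = 2,  b_2 = 4,  b_3 = 3,  b_4 = 1,  b_5 = 2.
Since b_5 = b_1 = 2, the sequence is periodic with period 4.
(277 - 1) mod 4 = 0, so b_{277} = b_1 = 2.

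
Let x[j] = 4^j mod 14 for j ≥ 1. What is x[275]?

x[1] = 4; x[2] = 2; x[3] = 8; x[4] = 4.
The sequence repeats with period 3.
(275 - 1) mod 3 = 1, so x[275] = x[2] = 2.

2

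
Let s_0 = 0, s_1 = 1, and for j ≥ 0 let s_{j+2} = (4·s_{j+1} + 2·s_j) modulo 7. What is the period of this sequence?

We have s_0 = 0, s_1 = 1, s_2 = 4, s_3 = 4, s_4 = 3, s_5 = 6, s_6 = 2, s_7 = 6, s_8 = 0, s_9 = 5, s_{10} = 6, s_{11} = 6, s_{12} = 1, s_{13} = 2, s_{14} = 3, s_{15} = 2, s_{16} = 0, s_{17} = 4, s_{18} = 2, s_{19} = 2, s_{20} = 5, s_{21} = 3, s_{22} = 1, s_{23} = 3, s_{24} = 0, s_{25} = 6, s_{26} = 3, s_{27} = 3, s_{28} = 4, s_{29} = 1, s_{30} = 5, s_{31} = 1, s_{32} = 0, s_{33} = 2, s_{34} = 1, s_{35} = 1, s_{36} = 6, s_{37} = 5, s_{38} = 4, s_{39} = 5, s_{40} = 0, s_{41} = 3, s_{42} = 5, s_{43} = 5, s_{44} = 2, s_{45} = 4, s_{46} = 6, s_{47} = 4, s_{48} = 0, s_{49} = 1.
Since (s_{48}, s_{49}) = (s_0, s_1) = (0, 1) (two consecutive terms determine the rest), the sequence is periodic with period 48.

48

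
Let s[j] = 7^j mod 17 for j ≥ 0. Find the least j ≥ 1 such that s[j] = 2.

10

Computing terms: s[0] = 1,  s[1] = 7,  s[2] = 15,  s[3] = 3,  s[4] = 4,  s[5] = 11,  s[6] = 9,  s[7] = 12,  s[8] = 16,  s[9] = 10,  s[10] = 2,  s[11] = 14,  s[12] = 13,  s[13] = 6,  s[14] = 8,  s[15] = 5,  s[16] = 1.
The sequence repeats with period 16.
The value 2 first appears (with j ≥ 1) at s[10].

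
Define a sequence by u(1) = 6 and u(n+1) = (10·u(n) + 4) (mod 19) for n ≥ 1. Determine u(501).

Computing terms: u(1) = 6, u(2) = 7, u(3) = 17, u(4) = 3, u(5) = 15, u(6) = 2, u(7) = 5, u(8) = 16, u(9) = 12, u(10) = 10, u(11) = 9, u(12) = 18, u(13) = 13, u(14) = 1, u(15) = 14, u(16) = 11, u(17) = 0, u(18) = 4, u(19) = 6.
The sequence repeats with period 18.
So u(501) = u(1 + ((501-1) mod 18)) = u(15) = 14.

14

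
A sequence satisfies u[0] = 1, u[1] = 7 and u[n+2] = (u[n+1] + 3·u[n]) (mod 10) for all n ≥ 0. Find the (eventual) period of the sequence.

24

u[0] = 1,  u[1] = 7,  u[2] = 0,  u[3] = 1,  u[4] = 1,  u[5] = 4,  u[6] = 7,  u[7] = 9,  u[8] = 0,  u[9] = 7,  u[10] = 7,  u[11] = 8,  u[12] = 9,  u[13] = 3,  u[14] = 0,  u[15] = 9,  u[16] = 9,  u[17] = 6,  u[18] = 3,  u[19] = 1,  u[20] = 0,  u[21] = 3,  u[22] = 3,  u[23] = 2,  u[24] = 1,  u[25] = 7.
The sequence repeats with period 24.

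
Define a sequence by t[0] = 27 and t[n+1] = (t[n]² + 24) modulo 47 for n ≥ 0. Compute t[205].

t[0] = 27, t[1] = 1, t[2] = 25, t[3] = 38, t[4] = 11, t[5] = 4, t[6] = 40, t[7] = 26, t[8] = 42, t[9] = 2, t[10] = 28, t[11] = 9, t[12] = 11.
Since t[12] = t[4] = 11, the sequence is eventually periodic: after a pre-period of length 4 it cycles with period 8.
For n ≥ 4, t[n] depends only on (n - 4) mod 8. (205 - 4) mod 8 = 1, so t[205] = t[5] = 4.

4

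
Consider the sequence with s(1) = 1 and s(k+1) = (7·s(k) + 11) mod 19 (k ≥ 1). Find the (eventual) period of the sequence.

3

s(1) = 1,  s(2) = 18,  s(3) = 4,  s(4) = 1.
The sequence repeats with period 3.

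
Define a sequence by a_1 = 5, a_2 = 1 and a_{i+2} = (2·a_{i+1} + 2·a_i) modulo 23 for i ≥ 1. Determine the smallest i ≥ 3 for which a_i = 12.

Computing terms: a_1 = 5; a_2 = 1; a_3 = 12; a_4 = 3; a_5 = 7; a_6 = 20; a_7 = 8; a_8 = 10; a_9 = 13; a_{10} = 0; a_{11} = 3; a_{12} = 6; a_{13} = 18; a_{14} = 2; a_{15} = 17; a_{16} = 15; a_{17} = 18; a_{18} = 20; a_{19} = 7; a_{20} = 8; a_{21} = 7; a_{22} = 7; a_{23} = 5; a_{24} = 1.
The sequence repeats with period 22.
The value 12 first appears (with i ≥ 3) at a_3.

3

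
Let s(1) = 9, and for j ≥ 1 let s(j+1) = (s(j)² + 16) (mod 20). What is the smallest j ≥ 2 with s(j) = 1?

Computing terms: s(1) = 9; s(2) = 17; s(3) = 5; s(4) = 1; s(5) = 17.
Since s(5) = s(2) = 17, the sequence is eventually periodic: after a pre-period of length 1 it cycles with period 3.
The value 1 first appears (with j ≥ 2) at s(4).

4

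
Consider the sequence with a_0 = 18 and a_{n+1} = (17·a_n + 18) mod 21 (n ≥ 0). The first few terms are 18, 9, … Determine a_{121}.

Computing terms: a_0 = 18,  a_1 = 9,  a_2 = 3,  a_3 = 6,  a_4 = 15,  a_5 = 0,  a_6 = 18.
Since a_6 = a_0 = 18, the sequence is periodic with period 6.
(121 - 0) mod 6 = 1, so a_{121} = a_1 = 9.

9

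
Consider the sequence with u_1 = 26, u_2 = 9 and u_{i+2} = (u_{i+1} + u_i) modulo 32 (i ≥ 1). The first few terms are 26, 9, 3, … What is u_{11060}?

Computing terms: u_1 = 26,  u_2 = 9,  u_3 = 3,  u_4 = 12,  u_5 = 15,  u_6 = 27,  u_7 = 10,  u_8 = 5,  u_9 = 15,  u_{10} = 20,  u_{11} = 3,  u_{12} = 23,  u_{13} = 26,  u_{14} = 17,  u_{15} = 11,  u_{16} = 28,  u_{17} = 7,  u_{18} = 3,  u_{19} = 10,  u_{20} = 13,  u_{21} = 23,  u_{22} = 4,  u_{23} = 27,  u_{24} = 31,  u_{25} = 26,  u_{26} = 25,  u_{27} = 19,  u_{28} = 12,  u_{29} = 31,  u_{30} = 11,  u_{31} = 10,  u_{32} = 21,  u_{33} = 31,  u_{34} = 20,  u_{35} = 19,  u_{36} = 7,  u_{37} = 26,  u_{38} = 1,  u_{39} = 27,  u_{40} = 28,  u_{41} = 23,  u_{42} = 19,  u_{43} = 10,  u_{44} = 29,  u_{45} = 7,  u_{46} = 4,  u_{47} = 11,  u_{48} = 15,  u_{49} = 26,  u_{50} = 9.
Since (u_{49}, u_{50}) = (u_1, u_2) = (26, 9) (two consecutive terms determine the rest), the sequence is periodic with period 48.
So u_{11060} = u_{1 + ((11060-1) mod 48)} = u_{20} = 13.

13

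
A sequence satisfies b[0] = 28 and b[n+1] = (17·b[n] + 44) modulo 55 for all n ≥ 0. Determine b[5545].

We have b[0] = 28,  b[1] = 25,  b[2] = 29,  b[3] = 42,  b[4] = 43,  b[5] = 5,  b[6] = 19,  b[7] = 37,  b[8] = 13,  b[9] = 45,  b[10] = 39,  b[11] = 47,  b[12] = 18,  b[13] = 20,  b[14] = 54,  b[15] = 27,  b[16] = 8,  b[17] = 15,  b[18] = 24,  b[19] = 12,  b[20] = 28.
Since b[20] = b[0] = 28, the sequence is periodic with period 20.
(5545 - 0) mod 20 = 5, so b[5545] = b[5] = 5.

5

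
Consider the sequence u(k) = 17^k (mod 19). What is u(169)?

We have u(0) = 1; u(1) = 17; u(2) = 4; u(3) = 11; u(4) = 16; u(5) = 6; u(6) = 7; u(7) = 5; u(8) = 9; u(9) = 1.
Since u(9) = u(0) = 1, the sequence is periodic with period 9.
So u(169) = u(0 + ((169-0) mod 9)) = u(7) = 5.

5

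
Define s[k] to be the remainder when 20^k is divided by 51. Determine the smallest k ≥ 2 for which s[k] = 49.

We have s[1] = 20, s[2] = 43, s[3] = 44, s[4] = 13, s[5] = 5, s[6] = 49, s[7] = 11, s[8] = 16, s[9] = 14, s[10] = 25, s[11] = 41, s[12] = 4, s[13] = 29, s[14] = 19, s[15] = 23, s[16] = 1, s[17] = 20.
Since s[17] = s[1] = 20, the sequence is periodic with period 16.
The value 49 first appears (with k ≥ 2) at s[6].

6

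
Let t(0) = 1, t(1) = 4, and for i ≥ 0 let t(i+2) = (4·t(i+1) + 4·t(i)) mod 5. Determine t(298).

4

Listing terms: t(0) = 1,  t(1) = 4,  t(2) = 0,  t(3) = 1,  t(4) = 4.
The sequence repeats with period 3.
So t(298) = t(0 + ((298-0) mod 3)) = t(1) = 4.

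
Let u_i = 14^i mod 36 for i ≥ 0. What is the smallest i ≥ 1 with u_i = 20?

5

Computing terms: u_0 = 1,  u_1 = 14,  u_2 = 16,  u_3 = 8,  u_4 = 4,  u_5 = 20,  u_6 = 28,  u_7 = 32,  u_8 = 16.
Since u_8 = u_2 = 16, the sequence is eventually periodic: after a pre-period of length 2 it cycles with period 6.
The value 20 first appears (with i ≥ 1) at u_5.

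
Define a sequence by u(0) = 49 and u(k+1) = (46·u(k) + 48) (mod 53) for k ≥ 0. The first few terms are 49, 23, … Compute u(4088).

10

We have u(0) = 49, u(1) = 23, u(2) = 46, u(3) = 44, u(4) = 5, u(5) = 13, u(6) = 10, u(7) = 31, u(8) = 43, u(9) = 12, u(10) = 17, u(11) = 35, u(12) = 15, u(13) = 49.
The sequence repeats with period 13.
(4088 - 0) mod 13 = 6, so u(4088) = u(6) = 10.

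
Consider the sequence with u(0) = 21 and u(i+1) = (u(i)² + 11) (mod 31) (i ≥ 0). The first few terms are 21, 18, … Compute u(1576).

u(0) = 21, u(1) = 18, u(2) = 25, u(3) = 16, u(4) = 19, u(5) = 0, u(6) = 11, u(7) = 8, u(8) = 13, u(9) = 25.
Since u(9) = u(2) = 25, the sequence is eventually periodic: after a pre-period of length 2 it cycles with period 7.
For i ≥ 2, u(i) depends only on (i - 2) mod 7. (1576 - 2) mod 7 = 6, so u(1576) = u(8) = 13.

13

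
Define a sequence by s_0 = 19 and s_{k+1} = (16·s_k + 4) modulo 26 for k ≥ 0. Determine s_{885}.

Computing terms: s_0 = 19; s_1 = 22; s_2 = 18; s_3 = 6; s_4 = 22.
Since s_4 = s_1 = 22, the sequence is eventually periodic: after a pre-period of length 1 it cycles with period 3.
For k ≥ 1, s_k depends only on (k - 1) mod 3. (885 - 1) mod 3 = 2, so s_{885} = s_3 = 6.

6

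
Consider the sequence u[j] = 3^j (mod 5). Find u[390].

4

Computing terms: u[0] = 1; u[1] = 3; u[2] = 4; u[3] = 2; u[4] = 1.
The sequence repeats with period 4.
So u[390] = u[0 + ((390-0) mod 4)] = u[2] = 4.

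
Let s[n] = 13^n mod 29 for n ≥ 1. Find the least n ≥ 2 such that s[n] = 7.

10

s[1] = 13, s[2] = 24, s[3] = 22, s[4] = 25, s[5] = 6, s[6] = 20, s[7] = 28, s[8] = 16, s[9] = 5, s[10] = 7, s[11] = 4, s[12] = 23, s[13] = 9, s[14] = 1, s[15] = 13.
The sequence repeats with period 14.
The value 7 first appears (with n ≥ 2) at s[10].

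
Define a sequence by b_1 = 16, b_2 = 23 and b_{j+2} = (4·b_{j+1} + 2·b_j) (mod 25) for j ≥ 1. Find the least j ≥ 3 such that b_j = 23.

b_1 = 16; b_2 = 23; b_3 = 24; b_4 = 17; b_5 = 16; b_6 = 23.
The sequence repeats with period 4.
The value 23 next appears (with j ≥ 3) at b_6.

6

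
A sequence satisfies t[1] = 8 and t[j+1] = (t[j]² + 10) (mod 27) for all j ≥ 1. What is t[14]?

20

We have t[1] = 8, t[2] = 20, t[3] = 5, t[4] = 8.
The sequence repeats with period 3.
(14 - 1) mod 3 = 1, so t[14] = t[2] = 20.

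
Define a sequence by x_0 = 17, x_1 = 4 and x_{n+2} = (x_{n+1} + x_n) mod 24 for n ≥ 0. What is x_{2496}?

17

We have x_0 = 17; x_1 = 4; x_2 = 21; x_3 = 1; x_4 = 22; x_5 = 23; x_6 = 21; x_7 = 20; x_8 = 17; x_9 = 13; x_{10} = 6; x_{11} = 19; x_{12} = 1; x_{13} = 20; x_{14} = 21; x_{15} = 17; x_{16} = 14; x_{17} = 7; x_{18} = 21; x_{19} = 4; x_{20} = 1; x_{21} = 5; x_{22} = 6; x_{23} = 11; x_{24} = 17; x_{25} = 4.
The sequence repeats with period 24.
So x_{2496} = x_{0 + ((2496-0) mod 24)} = x_0 = 17.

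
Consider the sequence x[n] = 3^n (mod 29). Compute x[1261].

We have x[0] = 1; x[1] = 3; x[2] = 9; x[3] = 27; x[4] = 23; x[5] = 11; x[6] = 4; x[7] = 12; x[8] = 7; x[9] = 21; x[10] = 5; x[11] = 15; x[12] = 16; x[13] = 19; x[14] = 28; x[15] = 26; x[16] = 20; x[17] = 2; x[18] = 6; x[19] = 18; x[20] = 25; x[21] = 17; x[22] = 22; x[23] = 8; x[24] = 24; x[25] = 14; x[26] = 13; x[27] = 10; x[28] = 1.
The sequence repeats with period 28.
So x[1261] = x[0 + ((1261-0) mod 28)] = x[1] = 3.

3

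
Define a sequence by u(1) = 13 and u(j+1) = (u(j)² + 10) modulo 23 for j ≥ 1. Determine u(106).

We have u(1) = 13; u(2) = 18; u(3) = 12; u(4) = 16; u(5) = 13.
The sequence repeats with period 4.
So u(106) = u(1 + ((106-1) mod 4)) = u(2) = 18.

18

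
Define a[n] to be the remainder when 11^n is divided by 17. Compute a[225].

11

We have a[1] = 11; a[2] = 2; a[3] = 5; a[4] = 4; a[5] = 10; a[6] = 8; a[7] = 3; a[8] = 16; a[9] = 6; a[10] = 15; a[11] = 12; a[12] = 13; a[13] = 7; a[14] = 9; a[15] = 14; a[16] = 1; a[17] = 11.
Since a[17] = a[1] = 11, the sequence is periodic with period 16.
So a[225] = a[1 + ((225-1) mod 16)] = a[1] = 11.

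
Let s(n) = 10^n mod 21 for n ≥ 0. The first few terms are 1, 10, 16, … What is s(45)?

13

Computing terms: s(0) = 1,  s(1) = 10,  s(2) = 16,  s(3) = 13,  s(4) = 4,  s(5) = 19,  s(6) = 1.
The sequence repeats with period 6.
(45 - 0) mod 6 = 3, so s(45) = s(3) = 13.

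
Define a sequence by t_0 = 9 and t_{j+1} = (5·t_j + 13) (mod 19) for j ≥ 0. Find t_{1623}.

Computing terms: t_0 = 9,  t_1 = 1,  t_2 = 18,  t_3 = 8,  t_4 = 15,  t_5 = 12,  t_6 = 16,  t_7 = 17,  t_8 = 3,  t_9 = 9.
The sequence repeats with period 9.
(1623 - 0) mod 9 = 3, so t_{1623} = t_3 = 8.

8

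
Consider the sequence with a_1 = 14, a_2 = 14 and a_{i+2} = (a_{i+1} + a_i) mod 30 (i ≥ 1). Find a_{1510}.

Listing terms: a_1 = 14; a_2 = 14; a_3 = 28; a_4 = 12; a_5 = 10; a_6 = 22; a_7 = 2; a_8 = 24; a_9 = 26; a_{10} = 20; a_{11} = 16; a_{12} = 6; a_{13} = 22; a_{14} = 28; a_{15} = 20; a_{16} = 18; a_{17} = 8; a_{18} = 26; a_{19} = 4; a_{20} = 0; a_{21} = 4; a_{22} = 4; a_{23} = 8; a_{24} = 12; a_{25} = 20; a_{26} = 2; a_{27} = 22; a_{28} = 24; a_{29} = 16; a_{30} = 10; a_{31} = 26; a_{32} = 6; a_{33} = 2; a_{34} = 8; a_{35} = 10; a_{36} = 18; a_{37} = 28; a_{38} = 16; a_{39} = 14; a_{40} = 0; a_{41} = 14; a_{42} = 14.
The sequence repeats with period 40.
(1510 - 1) mod 40 = 29, so a_{1510} = a_{30} = 10.

10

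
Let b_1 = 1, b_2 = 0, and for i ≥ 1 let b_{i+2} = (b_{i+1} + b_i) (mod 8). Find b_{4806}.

3

Computing terms: b_1 = 1, b_2 = 0, b_3 = 1, b_4 = 1, b_5 = 2, b_6 = 3, b_7 = 5, b_8 = 0, b_9 = 5, b_{10} = 5, b_{11} = 2, b_{12} = 7, b_{13} = 1, b_{14} = 0.
Since (b_{13}, b_{14}) = (b_1, b_2) = (1, 0) (two consecutive terms determine the rest), the sequence is periodic with period 12.
(4806 - 1) mod 12 = 5, so b_{4806} = b_6 = 3.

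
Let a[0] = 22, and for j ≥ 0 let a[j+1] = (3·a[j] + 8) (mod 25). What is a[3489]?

4

Listing terms: a[0] = 22; a[1] = 24; a[2] = 5; a[3] = 23; a[4] = 2; a[5] = 14; a[6] = 0; a[7] = 8; a[8] = 7; a[9] = 4; a[10] = 20; a[11] = 18; a[12] = 12; a[13] = 19; a[14] = 15; a[15] = 3; a[16] = 17; a[17] = 9; a[18] = 10; a[19] = 13; a[20] = 22.
The sequence repeats with period 20.
(3489 - 0) mod 20 = 9, so a[3489] = a[9] = 4.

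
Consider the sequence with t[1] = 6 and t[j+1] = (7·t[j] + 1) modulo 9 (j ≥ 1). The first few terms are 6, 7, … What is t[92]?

Listing terms: t[1] = 6; t[2] = 7; t[3] = 5; t[4] = 0; t[5] = 1; t[6] = 8; t[7] = 3; t[8] = 4; t[9] = 2; t[10] = 6.
Since t[10] = t[1] = 6, the sequence is periodic with period 9.
So t[92] = t[1 + ((92-1) mod 9)] = t[2] = 7.

7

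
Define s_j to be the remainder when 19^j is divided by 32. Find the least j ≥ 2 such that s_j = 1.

Computing terms: s_1 = 19,  s_2 = 9,  s_3 = 11,  s_4 = 17,  s_5 = 3,  s_6 = 25,  s_7 = 27,  s_8 = 1,  s_9 = 19.
The sequence repeats with period 8.
The value 1 first appears (with j ≥ 2) at s_8.

8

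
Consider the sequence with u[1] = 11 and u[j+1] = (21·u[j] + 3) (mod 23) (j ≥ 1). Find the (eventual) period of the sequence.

22

u[1] = 11,  u[2] = 4,  u[3] = 18,  u[4] = 13,  u[5] = 0,  u[6] = 3,  u[7] = 20,  u[8] = 9,  u[9] = 8,  u[10] = 10,  u[11] = 6,  u[12] = 14,  u[13] = 21,  u[14] = 7,  u[15] = 12,  u[16] = 2,  u[17] = 22,  u[18] = 5,  u[19] = 16,  u[20] = 17,  u[21] = 15,  u[22] = 19,  u[23] = 11.
Since u[23] = u[1] = 11, the sequence is periodic with period 22.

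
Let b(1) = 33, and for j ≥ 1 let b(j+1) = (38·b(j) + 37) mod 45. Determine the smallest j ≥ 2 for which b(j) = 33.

13

Listing terms: b(1) = 33, b(2) = 31, b(3) = 0, b(4) = 37, b(5) = 3, b(6) = 16, b(7) = 15, b(8) = 22, b(9) = 18, b(10) = 1, b(11) = 30, b(12) = 7, b(13) = 33.
Since b(13) = b(1) = 33, the sequence is periodic with period 12.
The value 33 next appears (with j ≥ 2) at b(13).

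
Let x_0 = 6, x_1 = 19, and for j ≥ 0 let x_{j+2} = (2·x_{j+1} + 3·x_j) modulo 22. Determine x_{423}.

15

Computing terms: x_0 = 6, x_1 = 19, x_2 = 12, x_3 = 15, x_4 = 0, x_5 = 1, x_6 = 2, x_7 = 7, x_8 = 20, x_9 = 17, x_{10} = 6, x_{11} = 19.
Since (x_{10}, x_{11}) = (x_0, x_1) = (6, 19) (two consecutive terms determine the rest), the sequence is periodic with period 10.
So x_{423} = x_{0 + ((423-0) mod 10)} = x_3 = 15.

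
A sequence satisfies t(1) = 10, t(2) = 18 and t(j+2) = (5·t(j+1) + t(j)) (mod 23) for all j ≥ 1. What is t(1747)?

22

Computing terms: t(1) = 10; t(2) = 18; t(3) = 8; t(4) = 12; t(5) = 22; t(6) = 7; t(7) = 11; t(8) = 16; t(9) = 22; t(10) = 11; t(11) = 8; t(12) = 5; t(13) = 10; t(14) = 9; t(15) = 9; t(16) = 8; t(17) = 3; t(18) = 0; t(19) = 3; t(20) = 15; t(21) = 9; t(22) = 14; t(23) = 10; t(24) = 18.
Since (t(23), t(24)) = (t(1), t(2)) = (10, 18) (two consecutive terms determine the rest), the sequence is periodic with period 22.
So t(1747) = t(1 + ((1747-1) mod 22)) = t(9) = 22.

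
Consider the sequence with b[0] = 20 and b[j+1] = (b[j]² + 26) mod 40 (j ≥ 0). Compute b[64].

6

b[0] = 20; b[1] = 26; b[2] = 22; b[3] = 30; b[4] = 6; b[5] = 22.
Since b[5] = b[2] = 22, the sequence is eventually periodic: after a pre-period of length 2 it cycles with period 3.
For j ≥ 2, b[j] depends only on (j - 2) mod 3. (64 - 2) mod 3 = 2, so b[64] = b[4] = 6.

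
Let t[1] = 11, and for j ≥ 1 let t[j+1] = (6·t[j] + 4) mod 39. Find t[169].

Computing terms: t[1] = 11; t[2] = 31; t[3] = 34; t[4] = 13; t[5] = 4; t[6] = 28; t[7] = 16; t[8] = 22; t[9] = 19; t[10] = 1; t[11] = 10; t[12] = 25; t[13] = 37; t[14] = 31.
Since t[14] = t[2] = 31, the sequence is eventually periodic: after a pre-period of length 1 it cycles with period 12.
For j ≥ 2, t[j] depends only on (j - 2) mod 12. (169 - 2) mod 12 = 11, so t[169] = t[13] = 37.

37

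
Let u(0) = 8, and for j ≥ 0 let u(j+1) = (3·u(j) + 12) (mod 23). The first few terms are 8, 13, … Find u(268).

Listing terms: u(0) = 8, u(1) = 13, u(2) = 5, u(3) = 4, u(4) = 1, u(5) = 15, u(6) = 11, u(7) = 22, u(8) = 9, u(9) = 16, u(10) = 14, u(11) = 8.
Since u(11) = u(0) = 8, the sequence is periodic with period 11.
(268 - 0) mod 11 = 4, so u(268) = u(4) = 1.

1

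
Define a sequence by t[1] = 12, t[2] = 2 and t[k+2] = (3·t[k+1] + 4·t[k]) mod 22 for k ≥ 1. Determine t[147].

16

We have t[1] = 12,  t[2] = 2,  t[3] = 10,  t[4] = 16,  t[5] = 0,  t[6] = 20,  t[7] = 16,  t[8] = 18,  t[9] = 8,  t[10] = 8,  t[11] = 12,  t[12] = 2.
The sequence repeats with period 10.
(147 - 1) mod 10 = 6, so t[147] = t[7] = 16.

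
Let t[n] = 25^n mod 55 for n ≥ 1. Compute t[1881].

25

Listing terms: t[1] = 25, t[2] = 20, t[3] = 5, t[4] = 15, t[5] = 45, t[6] = 25.
Since t[6] = t[1] = 25, the sequence is periodic with period 5.
So t[1881] = t[1 + ((1881-1) mod 5)] = t[1] = 25.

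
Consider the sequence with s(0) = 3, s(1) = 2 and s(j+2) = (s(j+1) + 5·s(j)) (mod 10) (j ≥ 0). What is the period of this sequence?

3

Computing terms: s(0) = 3; s(1) = 2; s(2) = 7; s(3) = 7; s(4) = 2; s(5) = 7.
Since (s(4), s(5)) = (s(1), s(2)) = (2, 7) (two consecutive terms determine the rest), the sequence is eventually periodic: after a pre-period of length 1 it cycles with period 3.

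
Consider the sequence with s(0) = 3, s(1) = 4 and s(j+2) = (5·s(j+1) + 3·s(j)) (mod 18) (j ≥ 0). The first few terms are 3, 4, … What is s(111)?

13

Listing terms: s(0) = 3,  s(1) = 4,  s(2) = 11,  s(3) = 13,  s(4) = 8,  s(5) = 7,  s(6) = 5,  s(7) = 10,  s(8) = 11,  s(9) = 13.
Since (s(8), s(9)) = (s(2), s(3)) = (11, 13) (two consecutive terms determine the rest), the sequence is eventually periodic: after a pre-period of length 2 it cycles with period 6.
For j ≥ 2, s(j) depends only on (j - 2) mod 6. (111 - 2) mod 6 = 1, so s(111) = s(3) = 13.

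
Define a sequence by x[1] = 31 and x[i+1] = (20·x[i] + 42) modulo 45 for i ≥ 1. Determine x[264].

17

Listing terms: x[1] = 31, x[2] = 32, x[3] = 7, x[4] = 2, x[5] = 37, x[6] = 17, x[7] = 22, x[8] = 32.
Since x[8] = x[2] = 32, the sequence is eventually periodic: after a pre-period of length 1 it cycles with period 6.
For i ≥ 2, x[i] depends only on (i - 2) mod 6. (264 - 2) mod 6 = 4, so x[264] = x[6] = 17.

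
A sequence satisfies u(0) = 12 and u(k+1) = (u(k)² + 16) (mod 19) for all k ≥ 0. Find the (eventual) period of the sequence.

3

Computing terms: u(0) = 12,  u(1) = 8,  u(2) = 4,  u(3) = 13,  u(4) = 14,  u(5) = 3,  u(6) = 6,  u(7) = 14.
Since u(7) = u(4) = 14, the sequence is eventually periodic: after a pre-period of length 4 it cycles with period 3.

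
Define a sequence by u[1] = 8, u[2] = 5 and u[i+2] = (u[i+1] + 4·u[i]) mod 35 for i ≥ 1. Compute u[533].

30

Listing terms: u[1] = 8, u[2] = 5, u[3] = 2, u[4] = 22, u[5] = 30, u[6] = 13, u[7] = 28, u[8] = 10, u[9] = 17, u[10] = 22, u[11] = 20, u[12] = 3, u[13] = 13, u[14] = 25, u[15] = 7, u[16] = 2, u[17] = 30, u[18] = 3, u[19] = 18, u[20] = 30, u[21] = 32, u[22] = 12, u[23] = 0, u[24] = 13, u[25] = 13, u[26] = 30, u[27] = 12, u[28] = 27, u[29] = 5, u[30] = 8, u[31] = 28, u[32] = 25, u[33] = 32, u[34] = 27, u[35] = 15, u[36] = 18, u[37] = 8, u[38] = 10, u[39] = 7, u[40] = 12, u[41] = 5, u[42] = 18, u[43] = 3, u[44] = 5, u[45] = 17, u[46] = 2, u[47] = 0, u[48] = 8, u[49] = 8, u[50] = 5.
Since (u[49], u[50]) = (u[1], u[2]) = (8, 5) (two consecutive terms determine the rest), the sequence is periodic with period 48.
So u[533] = u[1 + ((533-1) mod 48)] = u[5] = 30.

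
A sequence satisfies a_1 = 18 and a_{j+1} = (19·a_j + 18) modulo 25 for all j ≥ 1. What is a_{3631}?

Computing terms: a_1 = 18,  a_2 = 10,  a_3 = 8,  a_4 = 20,  a_5 = 23,  a_6 = 5,  a_7 = 13,  a_8 = 15,  a_9 = 3,  a_{10} = 0,  a_{11} = 18.
The sequence repeats with period 10.
(3631 - 1) mod 10 = 0, so a_{3631} = a_1 = 18.

18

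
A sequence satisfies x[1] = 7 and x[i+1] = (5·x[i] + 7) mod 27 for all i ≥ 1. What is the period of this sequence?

Listing terms: x[1] = 7; x[2] = 15; x[3] = 1; x[4] = 12; x[5] = 13; x[6] = 18; x[7] = 16; x[8] = 6; x[9] = 10; x[10] = 3; x[11] = 22; x[12] = 9; x[13] = 25; x[14] = 24; x[15] = 19; x[16] = 21; x[17] = 4; x[18] = 0; x[19] = 7.
The sequence repeats with period 18.

18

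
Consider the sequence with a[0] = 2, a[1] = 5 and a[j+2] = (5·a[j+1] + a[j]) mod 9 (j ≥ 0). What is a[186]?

Listing terms: a[0] = 2; a[1] = 5; a[2] = 0; a[3] = 5; a[4] = 7; a[5] = 4; a[6] = 0; a[7] = 4; a[8] = 2; a[9] = 5.
Since (a[8], a[9]) = (a[0], a[1]) = (2, 5) (two consecutive terms determine the rest), the sequence is periodic with period 8.
(186 - 0) mod 8 = 2, so a[186] = a[2] = 0.

0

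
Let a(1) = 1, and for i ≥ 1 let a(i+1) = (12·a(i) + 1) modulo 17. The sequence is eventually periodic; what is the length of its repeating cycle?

Listing terms: a(1) = 1; a(2) = 13; a(3) = 4; a(4) = 15; a(5) = 11; a(6) = 14; a(7) = 16; a(8) = 6; a(9) = 5; a(10) = 10; a(11) = 2; a(12) = 8; a(13) = 12; a(14) = 9; a(15) = 7; a(16) = 0; a(17) = 1.
The sequence repeats with period 16.

16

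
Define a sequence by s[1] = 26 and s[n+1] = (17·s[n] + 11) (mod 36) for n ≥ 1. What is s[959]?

Computing terms: s[1] = 26,  s[2] = 21,  s[3] = 8,  s[4] = 3,  s[5] = 26.
The sequence repeats with period 4.
(959 - 1) mod 4 = 2, so s[959] = s[3] = 8.

8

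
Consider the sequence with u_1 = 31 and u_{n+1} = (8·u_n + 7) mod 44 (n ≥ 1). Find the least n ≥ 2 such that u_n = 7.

We have u_1 = 31; u_2 = 35; u_3 = 23; u_4 = 15; u_5 = 39; u_6 = 11; u_7 = 7; u_8 = 19; u_9 = 27; u_{10} = 3; u_{11} = 31.
The sequence repeats with period 10.
The value 7 first appears (with n ≥ 2) at u_7.

7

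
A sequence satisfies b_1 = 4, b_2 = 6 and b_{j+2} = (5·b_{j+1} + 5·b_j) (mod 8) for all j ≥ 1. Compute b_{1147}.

Listing terms: b_1 = 4,  b_2 = 6,  b_3 = 2,  b_4 = 0,  b_5 = 2,  b_6 = 2,  b_7 = 4,  b_8 = 6.
The sequence repeats with period 6.
So b_{1147} = b_{1 + ((1147-1) mod 6)} = b_1 = 4.

4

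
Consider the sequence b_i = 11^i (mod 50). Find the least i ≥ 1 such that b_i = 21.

Computing terms: b_0 = 1, b_1 = 11, b_2 = 21, b_3 = 31, b_4 = 41, b_5 = 1.
Since b_5 = b_0 = 1, the sequence is periodic with period 5.
The value 21 first appears (with i ≥ 1) at b_2.

2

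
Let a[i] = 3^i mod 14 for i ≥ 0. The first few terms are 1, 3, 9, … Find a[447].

Listing terms: a[0] = 1; a[1] = 3; a[2] = 9; a[3] = 13; a[4] = 11; a[5] = 5; a[6] = 1.
Since a[6] = a[0] = 1, the sequence is periodic with period 6.
So a[447] = a[0 + ((447-0) mod 6)] = a[3] = 13.

13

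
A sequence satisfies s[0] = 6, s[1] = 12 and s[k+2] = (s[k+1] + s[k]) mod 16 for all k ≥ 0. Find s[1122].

14

Computing terms: s[0] = 6, s[1] = 12, s[2] = 2, s[3] = 14, s[4] = 0, s[5] = 14, s[6] = 14, s[7] = 12, s[8] = 10, s[9] = 6, s[10] = 0, s[11] = 6, s[12] = 6, s[13] = 12.
The sequence repeats with period 12.
(1122 - 0) mod 12 = 6, so s[1122] = s[6] = 14.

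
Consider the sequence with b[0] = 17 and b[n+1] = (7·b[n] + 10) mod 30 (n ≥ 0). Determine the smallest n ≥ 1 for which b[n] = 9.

We have b[0] = 17, b[1] = 9, b[2] = 13, b[3] = 11, b[4] = 27, b[5] = 19, b[6] = 23, b[7] = 21, b[8] = 7, b[9] = 29, b[10] = 3, b[11] = 1, b[12] = 17.
The sequence repeats with period 12.
The value 9 first appears (with n ≥ 1) at b[1].

1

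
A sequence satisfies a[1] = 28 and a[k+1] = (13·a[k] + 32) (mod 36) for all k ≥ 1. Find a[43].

4

We have a[1] = 28, a[2] = 0, a[3] = 32, a[4] = 16, a[5] = 24, a[6] = 20, a[7] = 4, a[8] = 12, a[9] = 8, a[10] = 28.
Since a[10] = a[1] = 28, the sequence is periodic with period 9.
So a[43] = a[1 + ((43-1) mod 9)] = a[7] = 4.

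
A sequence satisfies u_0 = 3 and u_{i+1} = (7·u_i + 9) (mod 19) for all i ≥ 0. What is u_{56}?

We have u_0 = 3, u_1 = 11, u_2 = 10, u_3 = 3.
Since u_3 = u_0 = 3, the sequence is periodic with period 3.
(56 - 0) mod 3 = 2, so u_{56} = u_2 = 10.

10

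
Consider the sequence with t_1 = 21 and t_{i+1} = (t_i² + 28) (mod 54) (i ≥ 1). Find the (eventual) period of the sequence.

Computing terms: t_1 = 21,  t_2 = 37,  t_3 = 47,  t_4 = 23,  t_5 = 17,  t_6 = 47.
Since t_6 = t_3 = 47, the sequence is eventually periodic: after a pre-period of length 2 it cycles with period 3.

3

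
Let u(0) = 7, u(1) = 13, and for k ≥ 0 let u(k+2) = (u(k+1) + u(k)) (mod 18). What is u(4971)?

15

Listing terms: u(0) = 7, u(1) = 13, u(2) = 2, u(3) = 15, u(4) = 17, u(5) = 14, u(6) = 13, u(7) = 9, u(8) = 4, u(9) = 13, u(10) = 17, u(11) = 12, u(12) = 11, u(13) = 5, u(14) = 16, u(15) = 3, u(16) = 1, u(17) = 4, u(18) = 5, u(19) = 9, u(20) = 14, u(21) = 5, u(22) = 1, u(23) = 6, u(24) = 7, u(25) = 13.
Since (u(24), u(25)) = (u(0), u(1)) = (7, 13) (two consecutive terms determine the rest), the sequence is periodic with period 24.
(4971 - 0) mod 24 = 3, so u(4971) = u(3) = 15.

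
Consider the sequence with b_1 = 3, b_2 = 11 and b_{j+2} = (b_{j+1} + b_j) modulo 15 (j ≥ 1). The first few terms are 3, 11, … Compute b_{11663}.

4

b_1 = 3; b_2 = 11; b_3 = 14; b_4 = 10; b_5 = 9; b_6 = 4; b_7 = 13; b_8 = 2; b_9 = 0; b_{10} = 2; b_{11} = 2; b_{12} = 4; b_{13} = 6; b_{14} = 10; b_{15} = 1; b_{16} = 11; b_{17} = 12; b_{18} = 8; b_{19} = 5; b_{20} = 13; b_{21} = 3; b_{22} = 1; b_{23} = 4; b_{24} = 5; b_{25} = 9; b_{26} = 14; b_{27} = 8; b_{28} = 7; b_{29} = 0; b_{30} = 7; b_{31} = 7; b_{32} = 14; b_{33} = 6; b_{34} = 5; b_{35} = 11; b_{36} = 1; b_{37} = 12; b_{38} = 13; b_{39} = 10; b_{40} = 8; b_{41} = 3; b_{42} = 11.
The sequence repeats with period 40.
(11663 - 1) mod 40 = 22, so b_{11663} = b_{23} = 4.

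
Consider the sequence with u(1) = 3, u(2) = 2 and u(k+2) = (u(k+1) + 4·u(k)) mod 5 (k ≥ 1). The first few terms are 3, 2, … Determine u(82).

2

Listing terms: u(1) = 3,  u(2) = 2,  u(3) = 4,  u(4) = 2,  u(5) = 3,  u(6) = 1,  u(7) = 3,  u(8) = 2.
Since (u(7), u(8)) = (u(1), u(2)) = (3, 2) (two consecutive terms determine the rest), the sequence is periodic with period 6.
(82 - 1) mod 6 = 3, so u(82) = u(4) = 2.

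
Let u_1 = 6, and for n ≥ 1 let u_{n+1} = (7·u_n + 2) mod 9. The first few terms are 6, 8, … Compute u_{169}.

u_1 = 6; u_2 = 8; u_3 = 4; u_4 = 3; u_5 = 5; u_6 = 1; u_7 = 0; u_8 = 2; u_9 = 7; u_{10} = 6.
The sequence repeats with period 9.
(169 - 1) mod 9 = 6, so u_{169} = u_7 = 0.

0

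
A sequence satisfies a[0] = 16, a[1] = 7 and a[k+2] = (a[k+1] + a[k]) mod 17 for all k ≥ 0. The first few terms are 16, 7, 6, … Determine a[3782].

Listing terms: a[0] = 16,  a[1] = 7,  a[2] = 6,  a[3] = 13,  a[4] = 2,  a[5] = 15,  a[6] = 0,  a[7] = 15,  a[8] = 15,  a[9] = 13,  a[10] = 11,  a[11] = 7,  a[12] = 1,  a[13] = 8,  a[14] = 9,  a[15] = 0,  a[16] = 9,  a[17] = 9,  a[18] = 1,  a[19] = 10,  a[20] = 11,  a[21] = 4,  a[22] = 15,  a[23] = 2,  a[24] = 0,  a[25] = 2,  a[26] = 2,  a[27] = 4,  a[28] = 6,  a[29] = 10,  a[30] = 16,  a[31] = 9,  a[32] = 8,  a[33] = 0,  a[34] = 8,  a[35] = 8,  a[36] = 16,  a[37] = 7.
The sequence repeats with period 36.
So a[3782] = a[0 + ((3782-0) mod 36)] = a[2] = 6.

6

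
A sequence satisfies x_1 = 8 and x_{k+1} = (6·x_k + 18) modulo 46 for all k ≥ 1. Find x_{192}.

x_1 = 8,  x_2 = 20,  x_3 = 0,  x_4 = 18,  x_5 = 34,  x_6 = 38,  x_7 = 16,  x_8 = 22,  x_9 = 12,  x_{10} = 44,  x_{11} = 6,  x_{12} = 8.
Since x_{12} = x_1 = 8, the sequence is periodic with period 11.
So x_{192} = x_{1 + ((192-1) mod 11)} = x_5 = 34.

34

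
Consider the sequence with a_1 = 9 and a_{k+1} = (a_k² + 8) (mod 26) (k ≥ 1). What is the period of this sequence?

3

We have a_1 = 9; a_2 = 11; a_3 = 25; a_4 = 9.
Since a_4 = a_1 = 9, the sequence is periodic with period 3.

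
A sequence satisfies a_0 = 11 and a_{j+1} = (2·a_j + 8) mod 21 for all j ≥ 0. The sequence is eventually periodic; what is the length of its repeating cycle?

Computing terms: a_0 = 11,  a_1 = 9,  a_2 = 5,  a_3 = 18,  a_4 = 2,  a_5 = 12,  a_6 = 11.
Since a_6 = a_0 = 11, the sequence is periodic with period 6.

6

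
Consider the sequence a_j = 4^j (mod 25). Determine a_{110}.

Listing terms: a_1 = 4, a_2 = 16, a_3 = 14, a_4 = 6, a_5 = 24, a_6 = 21, a_7 = 9, a_8 = 11, a_9 = 19, a_{10} = 1, a_{11} = 4.
The sequence repeats with period 10.
(110 - 1) mod 10 = 9, so a_{110} = a_{10} = 1.

1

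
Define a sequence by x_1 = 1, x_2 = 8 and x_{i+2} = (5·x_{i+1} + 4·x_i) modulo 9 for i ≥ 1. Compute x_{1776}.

3

Computing terms: x_1 = 1; x_2 = 8; x_3 = 8; x_4 = 0; x_5 = 5; x_6 = 7; x_7 = 1; x_8 = 6; x_9 = 7; x_{10} = 5; x_{11} = 8; x_{12} = 6; x_{13} = 8; x_{14} = 1; x_{15} = 1; x_{16} = 0; x_{17} = 4; x_{18} = 2; x_{19} = 8; x_{20} = 3; x_{21} = 2; x_{22} = 4; x_{23} = 1; x_{24} = 3; x_{25} = 1; x_{26} = 8.
The sequence repeats with period 24.
So x_{1776} = x_{1 + ((1776-1) mod 24)} = x_{24} = 3.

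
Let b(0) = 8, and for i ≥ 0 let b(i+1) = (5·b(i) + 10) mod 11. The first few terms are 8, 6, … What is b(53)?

Computing terms: b(0) = 8, b(1) = 6, b(2) = 7, b(3) = 1, b(4) = 4, b(5) = 8.
The sequence repeats with period 5.
(53 - 0) mod 5 = 3, so b(53) = b(3) = 1.

1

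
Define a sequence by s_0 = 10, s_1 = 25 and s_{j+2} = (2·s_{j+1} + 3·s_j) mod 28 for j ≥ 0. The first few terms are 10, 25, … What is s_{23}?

11

s_0 = 10; s_1 = 25; s_2 = 24; s_3 = 11; s_4 = 10; s_5 = 25.
The sequence repeats with period 4.
(23 - 0) mod 4 = 3, so s_{23} = s_3 = 11.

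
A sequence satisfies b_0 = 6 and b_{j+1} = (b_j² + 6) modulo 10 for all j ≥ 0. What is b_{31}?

b_0 = 6, b_1 = 2, b_2 = 0, b_3 = 6.
The sequence repeats with period 3.
(31 - 0) mod 3 = 1, so b_{31} = b_1 = 2.

2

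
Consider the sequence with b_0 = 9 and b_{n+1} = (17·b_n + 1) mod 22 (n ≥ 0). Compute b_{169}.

16

Computing terms: b_0 = 9,  b_1 = 0,  b_2 = 1,  b_3 = 18,  b_4 = 21,  b_5 = 6,  b_6 = 15,  b_7 = 14,  b_8 = 19,  b_9 = 16,  b_{10} = 9.
Since b_{10} = b_0 = 9, the sequence is periodic with period 10.
So b_{169} = b_{0 + ((169-0) mod 10)} = b_9 = 16.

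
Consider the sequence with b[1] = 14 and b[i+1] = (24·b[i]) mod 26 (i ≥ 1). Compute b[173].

Computing terms: b[1] = 14; b[2] = 24; b[3] = 4; b[4] = 18; b[5] = 16; b[6] = 20; b[7] = 12; b[8] = 2; b[9] = 22; b[10] = 8; b[11] = 10; b[12] = 6; b[13] = 14.
Since b[13] = b[1] = 14, the sequence is periodic with period 12.
So b[173] = b[1 + ((173-1) mod 12)] = b[5] = 16.

16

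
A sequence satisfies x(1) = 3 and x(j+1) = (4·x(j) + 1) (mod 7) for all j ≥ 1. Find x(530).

6

x(1) = 3, x(2) = 6, x(3) = 4, x(4) = 3.
The sequence repeats with period 3.
So x(530) = x(1 + ((530-1) mod 3)) = x(2) = 6.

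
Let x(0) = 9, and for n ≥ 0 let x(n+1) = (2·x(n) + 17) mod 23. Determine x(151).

Listing terms: x(0) = 9,  x(1) = 12,  x(2) = 18,  x(3) = 7,  x(4) = 8,  x(5) = 10,  x(6) = 14,  x(7) = 22,  x(8) = 15,  x(9) = 1,  x(10) = 19,  x(11) = 9.
Since x(11) = x(0) = 9, the sequence is periodic with period 11.
So x(151) = x(0 + ((151-0) mod 11)) = x(8) = 15.

15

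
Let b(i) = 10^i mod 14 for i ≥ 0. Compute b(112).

b(0) = 1,  b(1) = 10,  b(2) = 2,  b(3) = 6,  b(4) = 4,  b(5) = 12,  b(6) = 8,  b(7) = 10.
Since b(7) = b(1) = 10, the sequence is eventually periodic: after a pre-period of length 1 it cycles with period 6.
For i ≥ 1, b(i) depends only on (i - 1) mod 6. (112 - 1) mod 6 = 3, so b(112) = b(4) = 4.

4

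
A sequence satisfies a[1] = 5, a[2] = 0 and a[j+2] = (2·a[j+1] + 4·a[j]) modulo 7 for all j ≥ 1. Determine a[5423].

a[1] = 5; a[2] = 0; a[3] = 6; a[4] = 5; a[5] = 6; a[6] = 4; a[7] = 4; a[8] = 3; a[9] = 1; a[10] = 0; a[11] = 4; a[12] = 1; a[13] = 4; a[14] = 5; a[15] = 5; a[16] = 2; a[17] = 3; a[18] = 0; a[19] = 5; a[20] = 3; a[21] = 5; a[22] = 1; a[23] = 1; a[24] = 6; a[25] = 2; a[26] = 0; a[27] = 1; a[28] = 2; a[29] = 1; a[30] = 3; a[31] = 3; a[32] = 4; a[33] = 6; a[34] = 0; a[35] = 3; a[36] = 6; a[37] = 3; a[38] = 2; a[39] = 2; a[40] = 5; a[41] = 4; a[42] = 0; a[43] = 2; a[44] = 4; a[45] = 2; a[46] = 6; a[47] = 6; a[48] = 1; a[49] = 5; a[50] = 0.
Since (a[49], a[50]) = (a[1], a[2]) = (5, 0) (two consecutive terms determine the rest), the sequence is periodic with period 48.
So a[5423] = a[1 + ((5423-1) mod 48)] = a[47] = 6.

6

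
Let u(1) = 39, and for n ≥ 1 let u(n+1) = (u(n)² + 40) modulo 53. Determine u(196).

23

We have u(1) = 39,  u(2) = 24,  u(3) = 33,  u(4) = 16,  u(5) = 31,  u(6) = 47,  u(7) = 23,  u(8) = 39.
Since u(8) = u(1) = 39, the sequence is periodic with period 7.
(196 - 1) mod 7 = 6, so u(196) = u(7) = 23.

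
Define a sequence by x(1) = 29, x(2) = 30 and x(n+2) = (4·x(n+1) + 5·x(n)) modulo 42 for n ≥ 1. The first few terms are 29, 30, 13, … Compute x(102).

We have x(1) = 29,  x(2) = 30,  x(3) = 13,  x(4) = 34,  x(5) = 33,  x(6) = 8,  x(7) = 29,  x(8) = 30.
Since (x(7), x(8)) = (x(1), x(2)) = (29, 30) (two consecutive terms determine the rest), the sequence is periodic with period 6.
(102 - 1) mod 6 = 5, so x(102) = x(6) = 8.

8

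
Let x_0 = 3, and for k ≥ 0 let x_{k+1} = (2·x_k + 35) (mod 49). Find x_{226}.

6

We have x_0 = 3,  x_1 = 41,  x_2 = 19,  x_3 = 24,  x_4 = 34,  x_5 = 5,  x_6 = 45,  x_7 = 27,  x_8 = 40,  x_9 = 17,  x_{10} = 20,  x_{11} = 26,  x_{12} = 38,  x_{13} = 13,  x_{14} = 12,  x_{15} = 10,  x_{16} = 6,  x_{17} = 47,  x_{18} = 31,  x_{19} = 48,  x_{20} = 33,  x_{21} = 3.
The sequence repeats with period 21.
So x_{226} = x_{0 + ((226-0) mod 21)} = x_{16} = 6.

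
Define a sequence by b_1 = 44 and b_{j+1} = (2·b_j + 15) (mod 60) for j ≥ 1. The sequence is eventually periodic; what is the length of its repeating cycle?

4

b_1 = 44; b_2 = 43; b_3 = 41; b_4 = 37; b_5 = 29; b_6 = 13; b_7 = 41.
Since b_7 = b_3 = 41, the sequence is eventually periodic: after a pre-period of length 2 it cycles with period 4.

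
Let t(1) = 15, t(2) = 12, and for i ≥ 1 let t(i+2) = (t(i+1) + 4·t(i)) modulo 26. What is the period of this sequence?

We have t(1) = 15; t(2) = 12; t(3) = 20; t(4) = 16; t(5) = 18; t(6) = 4; t(7) = 24; t(8) = 14; t(9) = 6; t(10) = 10; t(11) = 8; t(12) = 22; t(13) = 2; t(14) = 12; t(15) = 20.
Since (t(14), t(15)) = (t(2), t(3)) = (12, 20) (two consecutive terms determine the rest), the sequence is eventually periodic: after a pre-period of length 1 it cycles with period 12.

12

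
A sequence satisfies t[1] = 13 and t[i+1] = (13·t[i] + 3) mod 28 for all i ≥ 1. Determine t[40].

18

We have t[1] = 13,  t[2] = 4,  t[3] = 27,  t[4] = 18,  t[5] = 13.
The sequence repeats with period 4.
So t[40] = t[1 + ((40-1) mod 4)] = t[4] = 18.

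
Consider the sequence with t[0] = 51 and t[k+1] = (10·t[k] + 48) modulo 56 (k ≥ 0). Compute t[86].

We have t[0] = 51; t[1] = 54; t[2] = 28; t[3] = 48; t[4] = 24; t[5] = 8; t[6] = 16; t[7] = 40; t[8] = 0; t[9] = 48.
Since t[9] = t[3] = 48, the sequence is eventually periodic: after a pre-period of length 3 it cycles with period 6.
For k ≥ 3, t[k] depends only on (k - 3) mod 6. (86 - 3) mod 6 = 5, so t[86] = t[8] = 0.

0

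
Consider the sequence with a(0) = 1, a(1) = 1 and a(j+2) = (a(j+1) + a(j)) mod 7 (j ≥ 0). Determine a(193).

1

Listing terms: a(0) = 1, a(1) = 1, a(2) = 2, a(3) = 3, a(4) = 5, a(5) = 1, a(6) = 6, a(7) = 0, a(8) = 6, a(9) = 6, a(10) = 5, a(11) = 4, a(12) = 2, a(13) = 6, a(14) = 1, a(15) = 0, a(16) = 1, a(17) = 1.
Since (a(16), a(17)) = (a(0), a(1)) = (1, 1) (two consecutive terms determine the rest), the sequence is periodic with period 16.
(193 - 0) mod 16 = 1, so a(193) = a(1) = 1.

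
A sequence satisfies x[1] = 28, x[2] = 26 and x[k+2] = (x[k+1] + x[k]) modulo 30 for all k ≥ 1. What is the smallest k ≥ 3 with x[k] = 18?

x[1] = 28, x[2] = 26, x[3] = 24, x[4] = 20, x[5] = 14, x[6] = 4, x[7] = 18, x[8] = 22, x[9] = 10, x[10] = 2, x[11] = 12, x[12] = 14, x[13] = 26, x[14] = 10, x[15] = 6, x[16] = 16, x[17] = 22, x[18] = 8, x[19] = 0, x[20] = 8, x[21] = 8, x[22] = 16, x[23] = 24, x[24] = 10, x[25] = 4, x[26] = 14, x[27] = 18, x[28] = 2, x[29] = 20, x[30] = 22, x[31] = 12, x[32] = 4, x[33] = 16, x[34] = 20, x[35] = 6, x[36] = 26, x[37] = 2, x[38] = 28, x[39] = 0, x[40] = 28, x[41] = 28, x[42] = 26.
The sequence repeats with period 40.
The value 18 first appears (with k ≥ 3) at x[7].

7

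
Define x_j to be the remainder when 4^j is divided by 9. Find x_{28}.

4

Computing terms: x_0 = 1, x_1 = 4, x_2 = 7, x_3 = 1.
Since x_3 = x_0 = 1, the sequence is periodic with period 3.
(28 - 0) mod 3 = 1, so x_{28} = x_1 = 4.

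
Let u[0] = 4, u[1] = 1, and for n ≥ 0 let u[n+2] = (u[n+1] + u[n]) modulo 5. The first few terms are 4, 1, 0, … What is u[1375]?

3

Computing terms: u[0] = 4, u[1] = 1, u[2] = 0, u[3] = 1, u[4] = 1, u[5] = 2, u[6] = 3, u[7] = 0, u[8] = 3, u[9] = 3, u[10] = 1, u[11] = 4, u[12] = 0, u[13] = 4, u[14] = 4, u[15] = 3, u[16] = 2, u[17] = 0, u[18] = 2, u[19] = 2, u[20] = 4, u[21] = 1.
The sequence repeats with period 20.
(1375 - 0) mod 20 = 15, so u[1375] = u[15] = 3.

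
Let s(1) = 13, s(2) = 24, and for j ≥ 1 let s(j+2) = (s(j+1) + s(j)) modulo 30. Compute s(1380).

1

s(1) = 13, s(2) = 24, s(3) = 7, s(4) = 1, s(5) = 8, s(6) = 9, s(7) = 17, s(8) = 26, s(9) = 13, s(10) = 9, s(11) = 22, s(12) = 1, s(13) = 23, s(14) = 24, s(15) = 17, s(16) = 11, s(17) = 28, s(18) = 9, s(19) = 7, s(20) = 16, s(21) = 23, s(22) = 9, s(23) = 2, s(24) = 11, s(25) = 13, s(26) = 24.
The sequence repeats with period 24.
So s(1380) = s(1 + ((1380-1) mod 24)) = s(12) = 1.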